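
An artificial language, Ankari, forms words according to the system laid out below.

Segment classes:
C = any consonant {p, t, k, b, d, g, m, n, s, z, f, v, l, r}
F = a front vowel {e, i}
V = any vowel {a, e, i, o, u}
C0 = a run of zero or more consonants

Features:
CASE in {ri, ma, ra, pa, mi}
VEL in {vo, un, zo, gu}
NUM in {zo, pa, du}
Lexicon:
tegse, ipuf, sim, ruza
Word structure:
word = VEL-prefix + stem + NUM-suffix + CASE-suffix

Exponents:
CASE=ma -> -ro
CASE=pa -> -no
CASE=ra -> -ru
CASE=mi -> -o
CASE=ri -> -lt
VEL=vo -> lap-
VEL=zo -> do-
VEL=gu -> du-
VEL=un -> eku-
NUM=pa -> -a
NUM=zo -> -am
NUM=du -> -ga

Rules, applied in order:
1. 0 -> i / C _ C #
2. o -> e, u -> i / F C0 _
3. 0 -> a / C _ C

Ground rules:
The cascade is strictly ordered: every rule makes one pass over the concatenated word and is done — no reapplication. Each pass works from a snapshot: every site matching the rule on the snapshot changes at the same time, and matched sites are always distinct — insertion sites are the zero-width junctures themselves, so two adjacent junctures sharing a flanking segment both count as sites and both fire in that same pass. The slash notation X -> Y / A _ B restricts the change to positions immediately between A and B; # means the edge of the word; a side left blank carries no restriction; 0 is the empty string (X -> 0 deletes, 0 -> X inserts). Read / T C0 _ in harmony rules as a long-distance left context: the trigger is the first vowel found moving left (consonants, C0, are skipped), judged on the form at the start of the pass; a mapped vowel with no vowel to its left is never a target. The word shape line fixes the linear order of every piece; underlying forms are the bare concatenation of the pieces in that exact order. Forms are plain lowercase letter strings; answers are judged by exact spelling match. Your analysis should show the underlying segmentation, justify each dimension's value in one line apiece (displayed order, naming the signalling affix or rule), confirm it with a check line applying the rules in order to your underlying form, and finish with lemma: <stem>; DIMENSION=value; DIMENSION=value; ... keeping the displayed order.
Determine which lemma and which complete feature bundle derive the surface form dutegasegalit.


underlying: du-tegse-ga-lt
CASE=ri - signalled by the affix -lt
VEL=gu - signalled by the affix du-
NUM=du - signalled by the affix -ga
check: dutegsegalt -> dutegsegalit -> dutegsegalit -> dutegasegalit
lemma: tegse; CASE=ri; VEL=gu; NUM=du


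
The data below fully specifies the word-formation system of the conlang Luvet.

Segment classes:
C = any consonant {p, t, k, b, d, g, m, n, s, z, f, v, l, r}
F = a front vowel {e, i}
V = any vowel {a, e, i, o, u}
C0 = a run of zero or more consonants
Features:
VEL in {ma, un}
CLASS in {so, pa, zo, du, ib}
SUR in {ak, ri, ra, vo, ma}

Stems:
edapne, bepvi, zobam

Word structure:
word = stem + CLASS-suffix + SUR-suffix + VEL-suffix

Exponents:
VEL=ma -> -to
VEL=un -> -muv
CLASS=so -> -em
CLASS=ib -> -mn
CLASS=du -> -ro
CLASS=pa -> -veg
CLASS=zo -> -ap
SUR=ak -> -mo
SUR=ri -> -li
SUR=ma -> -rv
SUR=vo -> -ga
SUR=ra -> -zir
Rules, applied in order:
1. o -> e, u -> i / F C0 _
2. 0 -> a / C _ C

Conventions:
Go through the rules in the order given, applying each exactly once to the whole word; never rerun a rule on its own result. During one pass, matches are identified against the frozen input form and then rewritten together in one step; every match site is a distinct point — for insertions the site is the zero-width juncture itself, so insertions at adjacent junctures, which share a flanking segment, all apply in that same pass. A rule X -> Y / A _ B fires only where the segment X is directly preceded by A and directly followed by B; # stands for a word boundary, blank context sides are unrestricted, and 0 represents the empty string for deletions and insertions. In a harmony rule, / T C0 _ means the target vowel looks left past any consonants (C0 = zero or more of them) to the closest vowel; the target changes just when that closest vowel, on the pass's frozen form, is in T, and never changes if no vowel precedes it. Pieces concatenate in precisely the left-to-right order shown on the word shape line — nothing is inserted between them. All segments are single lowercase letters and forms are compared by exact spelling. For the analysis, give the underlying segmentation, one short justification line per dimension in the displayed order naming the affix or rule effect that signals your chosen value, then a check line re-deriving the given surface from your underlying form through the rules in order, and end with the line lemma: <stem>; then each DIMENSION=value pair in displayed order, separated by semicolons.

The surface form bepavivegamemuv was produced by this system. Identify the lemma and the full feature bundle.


underlying: bepvi-veg-mo-muv
VEL=un - signalled by the affix -muv
CLASS=pa - signalled by the affix -veg
SUR=ak - signalled by the affix -mo
check: bepvivegmomuv -> bepvivegmemuv -> bepavivegamemuv
lemma: bepvi; VEL=un; CLASS=pa; SUR=ak


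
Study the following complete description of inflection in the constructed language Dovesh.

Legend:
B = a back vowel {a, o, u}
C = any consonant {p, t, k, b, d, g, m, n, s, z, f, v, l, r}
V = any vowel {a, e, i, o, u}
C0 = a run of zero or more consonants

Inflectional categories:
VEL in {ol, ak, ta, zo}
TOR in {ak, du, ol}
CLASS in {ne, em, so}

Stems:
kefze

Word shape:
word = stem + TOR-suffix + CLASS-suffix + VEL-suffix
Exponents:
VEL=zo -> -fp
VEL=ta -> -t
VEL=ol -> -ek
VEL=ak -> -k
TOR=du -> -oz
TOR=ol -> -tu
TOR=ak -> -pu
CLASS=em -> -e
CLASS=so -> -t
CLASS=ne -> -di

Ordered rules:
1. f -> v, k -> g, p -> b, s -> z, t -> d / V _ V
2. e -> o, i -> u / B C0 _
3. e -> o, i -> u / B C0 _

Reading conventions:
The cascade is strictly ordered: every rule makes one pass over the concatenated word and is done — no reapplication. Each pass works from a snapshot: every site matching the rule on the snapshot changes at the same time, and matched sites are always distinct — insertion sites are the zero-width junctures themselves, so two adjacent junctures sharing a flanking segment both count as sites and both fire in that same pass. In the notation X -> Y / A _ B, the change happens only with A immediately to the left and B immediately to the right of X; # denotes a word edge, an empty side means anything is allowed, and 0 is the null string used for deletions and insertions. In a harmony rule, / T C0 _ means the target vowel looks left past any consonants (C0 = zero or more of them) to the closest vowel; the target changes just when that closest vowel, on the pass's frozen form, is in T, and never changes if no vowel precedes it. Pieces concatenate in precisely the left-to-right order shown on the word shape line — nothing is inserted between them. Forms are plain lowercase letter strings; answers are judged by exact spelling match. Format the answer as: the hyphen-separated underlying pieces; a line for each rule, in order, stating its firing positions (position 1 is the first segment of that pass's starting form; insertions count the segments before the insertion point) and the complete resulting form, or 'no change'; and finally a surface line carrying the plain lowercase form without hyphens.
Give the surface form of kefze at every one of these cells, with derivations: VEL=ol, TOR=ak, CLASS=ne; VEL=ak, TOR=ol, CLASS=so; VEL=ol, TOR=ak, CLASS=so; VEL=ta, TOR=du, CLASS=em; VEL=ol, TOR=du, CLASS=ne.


cell VEL=ol, TOR=ak, CLASS=ne:
underlying: kefze-pu-di-ek
1. f -> v, k -> g, p -> b, s -> z, t -> d / V _ V: fires at position(s) 6: kefzebudiek
2. e -> o, i -> u / B C0 _: fires at position(s) 9: kefzebuduek
3. e -> o, i -> u / B C0 _: fires at position(s) 10: kefzebuduok
surface: kefzebuduok

cell VEL=ak, TOR=ol, CLASS=so:
underlying: kefze-tu-t-k
1. f -> v, k -> g, p -> b, s -> z, t -> d / V _ V: fires at position(s) 6: kefzedutk
2. e -> o, i -> u / B C0 _: no change
3. e -> o, i -> u / B C0 _: no change
surface: kefzedutk

cell VEL=ol, TOR=ak, CLASS=so:
underlying: kefze-pu-t-ek
1. f -> v, k -> g, p -> b, s -> z, t -> d / V _ V: fires at position(s) 6, 8: kefzebudek
2. e -> o, i -> u / B C0 _: fires at position(s) 9: kefzebudok
3. e -> o, i -> u / B C0 _: no change
surface: kefzebudok

cell VEL=ta, TOR=du, CLASS=em:
underlying: kefze-oz-e-t
1. f -> v, k -> g, p -> b, s -> z, t -> d / V _ V: no change
2. e -> o, i -> u / B C0 _: fires at position(s) 8: kefzeozot
3. e -> o, i -> u / B C0 _: no change
surface: kefzeozot

cell VEL=ol, TOR=du, CLASS=ne:
underlying: kefze-oz-di-ek
1. f -> v, k -> g, p -> b, s -> z, t -> d / V _ V: no change
2. e -> o, i -> u / B C0 _: fires at position(s) 9: kefzeozduek
3. e -> o, i -> u / B C0 _: fires at position(s) 10: kefzeozduok
surface: kefzeozduok


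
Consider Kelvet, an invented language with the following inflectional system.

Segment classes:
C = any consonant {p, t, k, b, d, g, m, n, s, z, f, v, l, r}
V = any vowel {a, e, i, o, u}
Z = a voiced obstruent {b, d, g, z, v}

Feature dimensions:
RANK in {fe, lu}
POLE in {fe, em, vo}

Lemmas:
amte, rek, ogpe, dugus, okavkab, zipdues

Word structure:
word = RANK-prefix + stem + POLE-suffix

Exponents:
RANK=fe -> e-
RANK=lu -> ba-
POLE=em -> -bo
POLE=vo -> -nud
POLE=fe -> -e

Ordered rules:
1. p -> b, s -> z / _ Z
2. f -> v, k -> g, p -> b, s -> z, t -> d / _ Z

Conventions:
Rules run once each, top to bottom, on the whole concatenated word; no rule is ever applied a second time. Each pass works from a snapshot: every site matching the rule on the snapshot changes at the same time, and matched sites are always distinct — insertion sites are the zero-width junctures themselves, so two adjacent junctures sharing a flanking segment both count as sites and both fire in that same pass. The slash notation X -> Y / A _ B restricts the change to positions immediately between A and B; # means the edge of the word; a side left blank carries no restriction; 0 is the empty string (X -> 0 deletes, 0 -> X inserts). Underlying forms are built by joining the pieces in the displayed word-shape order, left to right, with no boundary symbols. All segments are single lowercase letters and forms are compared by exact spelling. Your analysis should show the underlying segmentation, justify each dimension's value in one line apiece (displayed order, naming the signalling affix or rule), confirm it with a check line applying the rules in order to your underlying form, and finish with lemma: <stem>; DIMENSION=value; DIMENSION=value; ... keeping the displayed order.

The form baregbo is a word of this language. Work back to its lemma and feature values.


underlying: ba-rek-bo
RANK=lu - signalled by the affix ba-
POLE=em - signalled by the affix -bo
check: barekbo -> barekbo -> baregbo
lemma: rek; RANK=lu; POLE=em


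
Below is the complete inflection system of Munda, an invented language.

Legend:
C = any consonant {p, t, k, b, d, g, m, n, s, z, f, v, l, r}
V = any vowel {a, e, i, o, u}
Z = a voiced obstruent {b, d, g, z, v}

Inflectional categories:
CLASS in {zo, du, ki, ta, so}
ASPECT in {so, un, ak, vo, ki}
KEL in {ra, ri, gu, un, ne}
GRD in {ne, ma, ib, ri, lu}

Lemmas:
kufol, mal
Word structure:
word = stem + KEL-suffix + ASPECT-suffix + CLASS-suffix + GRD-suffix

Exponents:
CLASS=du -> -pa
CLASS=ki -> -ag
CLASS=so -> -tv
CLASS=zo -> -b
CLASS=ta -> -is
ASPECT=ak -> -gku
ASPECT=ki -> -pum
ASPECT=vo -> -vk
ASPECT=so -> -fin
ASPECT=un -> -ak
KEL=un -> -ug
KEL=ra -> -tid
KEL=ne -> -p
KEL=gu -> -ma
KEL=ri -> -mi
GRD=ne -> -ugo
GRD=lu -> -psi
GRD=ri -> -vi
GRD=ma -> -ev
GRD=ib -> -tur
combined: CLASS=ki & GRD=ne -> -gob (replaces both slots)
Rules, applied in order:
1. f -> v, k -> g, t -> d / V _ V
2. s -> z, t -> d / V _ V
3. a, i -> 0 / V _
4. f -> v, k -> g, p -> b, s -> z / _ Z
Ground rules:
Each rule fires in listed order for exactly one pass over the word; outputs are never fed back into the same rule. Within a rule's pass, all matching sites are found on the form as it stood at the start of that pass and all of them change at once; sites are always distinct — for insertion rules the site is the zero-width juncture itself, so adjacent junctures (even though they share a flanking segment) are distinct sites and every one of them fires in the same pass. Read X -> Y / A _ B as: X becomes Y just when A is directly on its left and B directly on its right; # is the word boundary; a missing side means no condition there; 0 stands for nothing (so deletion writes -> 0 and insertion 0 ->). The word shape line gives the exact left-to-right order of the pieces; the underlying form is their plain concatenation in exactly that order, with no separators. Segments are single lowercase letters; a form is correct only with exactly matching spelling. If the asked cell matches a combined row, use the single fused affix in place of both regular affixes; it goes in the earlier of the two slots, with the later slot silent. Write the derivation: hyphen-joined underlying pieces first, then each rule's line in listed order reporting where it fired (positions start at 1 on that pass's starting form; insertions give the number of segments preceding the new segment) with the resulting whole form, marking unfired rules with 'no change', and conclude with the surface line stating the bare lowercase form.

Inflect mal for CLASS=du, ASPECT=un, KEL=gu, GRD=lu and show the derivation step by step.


underlying: mal-ma-ak-pa-psi
1. f -> v, k -> g, t -> d / V _ V: no change
2. s -> z, t -> d / V _ V: no change
3. a, i -> 0 / V _: fires at position(s) 6: malmakpapsi
4. f -> v, k -> g, p -> b, s -> z / _ Z: no change
surface: malmakpapsi


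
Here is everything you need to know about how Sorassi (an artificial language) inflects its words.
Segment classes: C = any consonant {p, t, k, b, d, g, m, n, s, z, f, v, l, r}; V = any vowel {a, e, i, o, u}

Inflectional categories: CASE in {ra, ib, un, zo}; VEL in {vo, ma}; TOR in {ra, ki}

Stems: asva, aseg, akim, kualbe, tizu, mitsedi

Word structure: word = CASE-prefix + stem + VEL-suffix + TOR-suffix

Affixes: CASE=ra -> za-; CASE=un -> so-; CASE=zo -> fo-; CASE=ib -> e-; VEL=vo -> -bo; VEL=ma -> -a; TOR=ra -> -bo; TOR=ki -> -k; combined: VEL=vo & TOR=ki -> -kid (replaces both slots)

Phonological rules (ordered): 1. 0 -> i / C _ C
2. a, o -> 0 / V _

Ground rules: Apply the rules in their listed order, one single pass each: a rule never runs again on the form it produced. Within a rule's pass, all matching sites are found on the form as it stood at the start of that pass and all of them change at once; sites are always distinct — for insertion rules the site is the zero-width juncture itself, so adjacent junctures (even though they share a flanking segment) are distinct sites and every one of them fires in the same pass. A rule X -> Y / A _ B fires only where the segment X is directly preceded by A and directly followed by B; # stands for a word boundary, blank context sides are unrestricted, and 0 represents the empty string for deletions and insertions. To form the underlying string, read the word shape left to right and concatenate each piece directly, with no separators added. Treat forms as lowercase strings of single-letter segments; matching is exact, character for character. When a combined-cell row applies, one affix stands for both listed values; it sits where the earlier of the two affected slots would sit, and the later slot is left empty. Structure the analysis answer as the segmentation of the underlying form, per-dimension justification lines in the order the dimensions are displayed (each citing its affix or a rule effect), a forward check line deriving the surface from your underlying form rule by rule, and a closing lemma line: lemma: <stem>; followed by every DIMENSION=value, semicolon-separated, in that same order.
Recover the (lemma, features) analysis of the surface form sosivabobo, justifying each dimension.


underlying: so-asva-bo-bo
CASE=un - signalled by the affix so-
VEL=vo - signalled by the affix -bo
TOR=ra - signalled by the affix -bo
check: soasvabobo -> soasivabobo -> sosivabobo
lemma: asva; CASE=un; VEL=vo; TOR=ra


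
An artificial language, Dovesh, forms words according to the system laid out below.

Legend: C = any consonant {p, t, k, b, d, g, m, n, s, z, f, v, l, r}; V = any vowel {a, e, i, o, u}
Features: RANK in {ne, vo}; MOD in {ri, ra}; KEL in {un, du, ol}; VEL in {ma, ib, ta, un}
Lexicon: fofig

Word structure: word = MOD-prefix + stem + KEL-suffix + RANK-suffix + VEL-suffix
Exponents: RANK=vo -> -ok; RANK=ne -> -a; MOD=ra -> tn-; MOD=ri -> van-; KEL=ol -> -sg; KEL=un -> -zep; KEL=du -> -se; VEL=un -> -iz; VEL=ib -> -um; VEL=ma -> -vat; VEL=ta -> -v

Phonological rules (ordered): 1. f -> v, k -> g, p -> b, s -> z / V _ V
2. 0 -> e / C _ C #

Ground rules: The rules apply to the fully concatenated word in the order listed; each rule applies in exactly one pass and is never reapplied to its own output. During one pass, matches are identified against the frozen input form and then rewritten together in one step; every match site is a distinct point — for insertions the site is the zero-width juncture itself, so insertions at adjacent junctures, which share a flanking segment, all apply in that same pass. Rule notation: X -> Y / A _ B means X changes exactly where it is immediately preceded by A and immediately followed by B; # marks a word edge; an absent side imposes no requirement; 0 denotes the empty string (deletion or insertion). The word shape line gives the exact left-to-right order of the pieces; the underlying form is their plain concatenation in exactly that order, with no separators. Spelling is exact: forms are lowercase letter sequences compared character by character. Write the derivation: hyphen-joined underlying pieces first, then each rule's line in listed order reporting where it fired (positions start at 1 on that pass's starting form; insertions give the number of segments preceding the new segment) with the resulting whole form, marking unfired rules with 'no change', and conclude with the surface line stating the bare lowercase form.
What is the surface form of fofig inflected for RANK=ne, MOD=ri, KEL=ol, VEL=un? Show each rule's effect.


underlying: van-fofig-sg-a-iz
1. f -> v, k -> g, p -> b, s -> z / V _ V: fires at position(s) 6: vanfovigsgaiz
2. 0 -> e / C _ C #: no change
surface: vanfovigsgaiz


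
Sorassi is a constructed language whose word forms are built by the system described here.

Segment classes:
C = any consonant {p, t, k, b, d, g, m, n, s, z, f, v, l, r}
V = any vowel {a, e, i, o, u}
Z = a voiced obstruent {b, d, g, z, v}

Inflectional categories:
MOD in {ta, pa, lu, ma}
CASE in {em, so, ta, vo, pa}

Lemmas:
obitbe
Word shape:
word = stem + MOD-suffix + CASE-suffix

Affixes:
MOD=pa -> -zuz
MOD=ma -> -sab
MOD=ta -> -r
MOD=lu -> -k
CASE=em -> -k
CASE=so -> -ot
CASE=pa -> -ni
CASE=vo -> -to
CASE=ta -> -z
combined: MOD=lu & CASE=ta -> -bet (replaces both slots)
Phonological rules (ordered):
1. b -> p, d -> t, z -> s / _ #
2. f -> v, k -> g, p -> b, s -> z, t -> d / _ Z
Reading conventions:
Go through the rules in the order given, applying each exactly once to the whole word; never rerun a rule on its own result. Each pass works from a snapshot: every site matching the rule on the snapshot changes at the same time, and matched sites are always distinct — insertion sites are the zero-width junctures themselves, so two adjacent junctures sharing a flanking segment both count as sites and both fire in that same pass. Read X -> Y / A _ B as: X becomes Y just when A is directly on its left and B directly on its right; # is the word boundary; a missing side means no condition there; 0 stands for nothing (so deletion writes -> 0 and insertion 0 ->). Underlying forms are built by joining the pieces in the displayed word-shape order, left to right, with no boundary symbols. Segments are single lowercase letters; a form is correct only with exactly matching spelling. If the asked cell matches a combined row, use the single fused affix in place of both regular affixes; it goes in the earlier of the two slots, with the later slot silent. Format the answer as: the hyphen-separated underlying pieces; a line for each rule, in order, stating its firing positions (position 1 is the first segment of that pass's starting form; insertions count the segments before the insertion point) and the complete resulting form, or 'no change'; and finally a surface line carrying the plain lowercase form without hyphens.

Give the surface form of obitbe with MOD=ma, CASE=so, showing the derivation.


underlying: obitbe-sab-ot
1. b -> p, d -> t, z -> s / _ #: no change
2. f -> v, k -> g, p -> b, s -> z, t -> d / _ Z: fires at position(s) 4: obidbesabot
surface: obidbesabot


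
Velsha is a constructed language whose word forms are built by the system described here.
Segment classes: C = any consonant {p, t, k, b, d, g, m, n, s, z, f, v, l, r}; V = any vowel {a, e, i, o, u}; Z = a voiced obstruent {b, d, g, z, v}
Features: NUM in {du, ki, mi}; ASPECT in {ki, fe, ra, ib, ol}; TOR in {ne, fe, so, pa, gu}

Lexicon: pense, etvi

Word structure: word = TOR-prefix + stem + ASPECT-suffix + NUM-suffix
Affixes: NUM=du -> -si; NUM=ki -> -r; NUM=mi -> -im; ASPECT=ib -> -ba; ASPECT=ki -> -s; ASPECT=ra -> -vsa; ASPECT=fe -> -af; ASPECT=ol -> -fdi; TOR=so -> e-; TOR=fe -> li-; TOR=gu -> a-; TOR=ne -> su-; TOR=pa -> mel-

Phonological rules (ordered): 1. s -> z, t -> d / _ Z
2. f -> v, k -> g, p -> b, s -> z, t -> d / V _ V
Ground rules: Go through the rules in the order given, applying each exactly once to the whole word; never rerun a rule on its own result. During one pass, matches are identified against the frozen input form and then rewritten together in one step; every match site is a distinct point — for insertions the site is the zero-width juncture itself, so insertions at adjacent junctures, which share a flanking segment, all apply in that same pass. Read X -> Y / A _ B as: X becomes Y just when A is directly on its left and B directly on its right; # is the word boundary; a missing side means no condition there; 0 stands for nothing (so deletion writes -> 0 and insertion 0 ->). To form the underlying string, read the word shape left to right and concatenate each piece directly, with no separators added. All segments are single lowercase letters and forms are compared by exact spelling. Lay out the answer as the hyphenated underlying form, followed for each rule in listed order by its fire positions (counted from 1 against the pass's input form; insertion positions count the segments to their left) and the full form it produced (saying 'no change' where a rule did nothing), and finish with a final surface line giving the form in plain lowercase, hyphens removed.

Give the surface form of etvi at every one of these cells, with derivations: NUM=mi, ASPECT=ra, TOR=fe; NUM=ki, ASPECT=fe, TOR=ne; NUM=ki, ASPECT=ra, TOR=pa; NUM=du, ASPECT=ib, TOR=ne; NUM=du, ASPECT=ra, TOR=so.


cell NUM=mi, ASPECT=ra, TOR=fe:
underlying: li-etvi-vsa-im
1. s -> z, t -> d / _ Z: fires at position(s) 4: liedvivsaim
2. f -> v, k -> g, p -> b, s -> z, t -> d / V _ V: no change
surface: liedvivsaim

cell NUM=ki, ASPECT=fe, TOR=ne:
underlying: su-etvi-af-r
1. s -> z, t -> d / _ Z: fires at position(s) 4: suedviafr
2. f -> v, k -> g, p -> b, s -> z, t -> d / V _ V: no change
surface: suedviafr

cell NUM=ki, ASPECT=ra, TOR=pa:
underlying: mel-etvi-vsa-r
1. s -> z, t -> d / _ Z: fires at position(s) 5: meledvivsar
2. f -> v, k -> g, p -> b, s -> z, t -> d / V _ V: no change
surface: meledvivsar

cell NUM=du, ASPECT=ib, TOR=ne:
underlying: su-etvi-ba-si
1. s -> z, t -> d / _ Z: fires at position(s) 4: suedvibasi
2. f -> v, k -> g, p -> b, s -> z, t -> d / V _ V: fires at position(s) 9: suedvibazi
surface: suedvibazi

cell NUM=du, ASPECT=ra, TOR=so:
underlying: e-etvi-vsa-si
1. s -> z, t -> d / _ Z: fires at position(s) 3: eedvivsasi
2. f -> v, k -> g, p -> b, s -> z, t -> d / V _ V: fires at position(s) 9: eedvivsazi
surface: eedvivsazi


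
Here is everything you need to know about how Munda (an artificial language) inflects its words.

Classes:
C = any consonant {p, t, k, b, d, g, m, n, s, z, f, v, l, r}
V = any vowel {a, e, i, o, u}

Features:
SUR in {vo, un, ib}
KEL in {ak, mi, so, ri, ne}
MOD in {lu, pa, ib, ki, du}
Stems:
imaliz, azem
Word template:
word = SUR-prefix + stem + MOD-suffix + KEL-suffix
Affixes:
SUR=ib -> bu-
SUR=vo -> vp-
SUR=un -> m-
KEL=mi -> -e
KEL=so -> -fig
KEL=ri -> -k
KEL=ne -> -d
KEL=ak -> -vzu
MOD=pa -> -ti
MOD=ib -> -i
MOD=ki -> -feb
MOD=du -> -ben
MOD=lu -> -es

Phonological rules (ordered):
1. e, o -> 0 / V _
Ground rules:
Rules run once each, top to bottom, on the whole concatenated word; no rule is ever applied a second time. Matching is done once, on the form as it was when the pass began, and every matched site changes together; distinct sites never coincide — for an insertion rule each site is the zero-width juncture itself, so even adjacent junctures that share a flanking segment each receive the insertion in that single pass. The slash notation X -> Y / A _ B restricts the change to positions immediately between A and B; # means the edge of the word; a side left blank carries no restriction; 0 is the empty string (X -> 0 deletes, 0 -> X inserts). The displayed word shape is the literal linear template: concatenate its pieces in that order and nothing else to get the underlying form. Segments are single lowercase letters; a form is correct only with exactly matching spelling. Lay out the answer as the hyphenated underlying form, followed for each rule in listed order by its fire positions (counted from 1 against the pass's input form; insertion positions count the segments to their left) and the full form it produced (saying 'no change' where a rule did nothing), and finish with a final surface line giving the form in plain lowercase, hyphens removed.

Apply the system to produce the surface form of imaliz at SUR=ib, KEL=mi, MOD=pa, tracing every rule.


underlying: bu-imaliz-ti-e
1. e, o -> 0 / V _: fires at position(s) 11: buimalizti
surface: buimalizti


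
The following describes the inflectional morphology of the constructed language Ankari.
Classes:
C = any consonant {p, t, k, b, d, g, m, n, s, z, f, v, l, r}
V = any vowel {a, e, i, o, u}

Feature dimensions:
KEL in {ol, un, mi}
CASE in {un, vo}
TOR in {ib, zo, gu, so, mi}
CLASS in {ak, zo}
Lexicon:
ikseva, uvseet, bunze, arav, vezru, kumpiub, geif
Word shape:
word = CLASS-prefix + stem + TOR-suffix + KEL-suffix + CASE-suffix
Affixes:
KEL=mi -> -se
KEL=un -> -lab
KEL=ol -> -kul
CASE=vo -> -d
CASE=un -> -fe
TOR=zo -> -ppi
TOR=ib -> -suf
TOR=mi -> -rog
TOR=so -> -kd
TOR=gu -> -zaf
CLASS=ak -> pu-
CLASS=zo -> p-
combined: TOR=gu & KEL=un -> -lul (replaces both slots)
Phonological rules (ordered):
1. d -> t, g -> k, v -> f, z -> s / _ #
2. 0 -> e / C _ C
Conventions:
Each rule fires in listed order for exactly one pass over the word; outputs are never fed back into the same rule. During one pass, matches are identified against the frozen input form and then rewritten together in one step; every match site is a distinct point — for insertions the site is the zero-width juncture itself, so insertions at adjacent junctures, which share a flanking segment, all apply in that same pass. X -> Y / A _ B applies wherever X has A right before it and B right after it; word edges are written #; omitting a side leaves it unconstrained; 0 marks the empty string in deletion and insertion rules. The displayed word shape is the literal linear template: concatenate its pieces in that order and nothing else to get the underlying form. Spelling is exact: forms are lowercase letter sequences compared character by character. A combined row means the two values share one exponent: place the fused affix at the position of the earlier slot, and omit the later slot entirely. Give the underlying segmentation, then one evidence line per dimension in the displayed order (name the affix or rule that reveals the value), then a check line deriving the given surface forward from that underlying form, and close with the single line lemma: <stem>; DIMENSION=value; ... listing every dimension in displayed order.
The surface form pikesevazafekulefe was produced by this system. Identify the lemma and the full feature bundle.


underlying: p-ikseva-zaf-kul-fe
KEL=ol - signalled by the affix -kul
CASE=un - signalled by the affix -fe
TOR=gu - signalled by the affix -zaf
CLASS=zo - signalled by the affix p-
check: piksevazafkulfe -> piksevazafkulfe -> pikesevazafekulefe
lemma: ikseva; KEL=ol; CASE=un; TOR=gu; CLASS=zo


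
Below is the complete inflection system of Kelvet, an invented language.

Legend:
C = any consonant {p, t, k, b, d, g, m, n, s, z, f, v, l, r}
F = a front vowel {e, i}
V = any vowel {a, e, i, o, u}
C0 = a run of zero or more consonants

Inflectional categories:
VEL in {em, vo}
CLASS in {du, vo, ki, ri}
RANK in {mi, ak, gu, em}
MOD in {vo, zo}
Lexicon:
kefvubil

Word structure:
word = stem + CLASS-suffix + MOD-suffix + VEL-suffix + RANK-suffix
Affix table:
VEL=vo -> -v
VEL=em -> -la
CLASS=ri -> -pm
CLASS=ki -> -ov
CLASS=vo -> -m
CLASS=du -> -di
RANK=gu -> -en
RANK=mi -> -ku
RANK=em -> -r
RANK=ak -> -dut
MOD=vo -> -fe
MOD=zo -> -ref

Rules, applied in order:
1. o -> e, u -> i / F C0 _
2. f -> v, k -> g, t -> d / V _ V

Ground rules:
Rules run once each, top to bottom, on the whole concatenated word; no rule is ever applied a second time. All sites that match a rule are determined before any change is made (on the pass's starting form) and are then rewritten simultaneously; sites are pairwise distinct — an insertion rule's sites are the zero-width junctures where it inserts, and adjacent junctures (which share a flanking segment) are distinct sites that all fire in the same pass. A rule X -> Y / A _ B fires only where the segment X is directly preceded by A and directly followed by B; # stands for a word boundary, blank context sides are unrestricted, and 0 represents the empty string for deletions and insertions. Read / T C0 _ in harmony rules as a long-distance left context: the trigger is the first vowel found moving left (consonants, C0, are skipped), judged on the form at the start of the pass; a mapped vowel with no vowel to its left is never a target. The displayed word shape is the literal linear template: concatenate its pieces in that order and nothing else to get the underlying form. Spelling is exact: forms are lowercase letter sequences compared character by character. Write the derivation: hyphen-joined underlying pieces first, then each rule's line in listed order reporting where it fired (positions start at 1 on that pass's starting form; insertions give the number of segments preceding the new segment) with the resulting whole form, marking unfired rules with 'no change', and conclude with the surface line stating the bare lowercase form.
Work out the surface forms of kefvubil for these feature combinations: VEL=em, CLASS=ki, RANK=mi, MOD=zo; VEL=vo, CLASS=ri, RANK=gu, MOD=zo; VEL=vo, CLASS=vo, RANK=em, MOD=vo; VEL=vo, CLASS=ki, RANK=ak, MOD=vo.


cell VEL=em, CLASS=ki, RANK=mi, MOD=zo:
underlying: kefvubil-ov-ref-la-ku
1. o -> e, u -> i / F C0 _: fires at position(s) 5, 9: kefvibilevreflaku
2. f -> v, k -> g, t -> d / V _ V: fires at position(s) 16: kefvibilevreflagu
surface: kefvibilevreflagu

cell VEL=vo, CLASS=ri, RANK=gu, MOD=zo:
underlying: kefvubil-pm-ref-v-en
1. o -> e, u -> i / F C0 _: fires at position(s) 5: kefvibilpmrefven
2. f -> v, k -> g, t -> d / V _ V: no change
surface: kefvibilpmrefven

cell VEL=vo, CLASS=vo, RANK=em, MOD=vo:
underlying: kefvubil-m-fe-v-r
1. o -> e, u -> i / F C0 _: fires at position(s) 5: kefvibilmfevr
2. f -> v, k -> g, t -> d / V _ V: no change
surface: kefvibilmfevr

cell VEL=vo, CLASS=ki, RANK=ak, MOD=vo:
underlying: kefvubil-ov-fe-v-dut
1. o -> e, u -> i / F C0 _: fires at position(s) 5, 9, 15: kefvibilevfevdit
2. f -> v, k -> g, t -> d / V _ V: no change
surface: kefvibilevfevdit


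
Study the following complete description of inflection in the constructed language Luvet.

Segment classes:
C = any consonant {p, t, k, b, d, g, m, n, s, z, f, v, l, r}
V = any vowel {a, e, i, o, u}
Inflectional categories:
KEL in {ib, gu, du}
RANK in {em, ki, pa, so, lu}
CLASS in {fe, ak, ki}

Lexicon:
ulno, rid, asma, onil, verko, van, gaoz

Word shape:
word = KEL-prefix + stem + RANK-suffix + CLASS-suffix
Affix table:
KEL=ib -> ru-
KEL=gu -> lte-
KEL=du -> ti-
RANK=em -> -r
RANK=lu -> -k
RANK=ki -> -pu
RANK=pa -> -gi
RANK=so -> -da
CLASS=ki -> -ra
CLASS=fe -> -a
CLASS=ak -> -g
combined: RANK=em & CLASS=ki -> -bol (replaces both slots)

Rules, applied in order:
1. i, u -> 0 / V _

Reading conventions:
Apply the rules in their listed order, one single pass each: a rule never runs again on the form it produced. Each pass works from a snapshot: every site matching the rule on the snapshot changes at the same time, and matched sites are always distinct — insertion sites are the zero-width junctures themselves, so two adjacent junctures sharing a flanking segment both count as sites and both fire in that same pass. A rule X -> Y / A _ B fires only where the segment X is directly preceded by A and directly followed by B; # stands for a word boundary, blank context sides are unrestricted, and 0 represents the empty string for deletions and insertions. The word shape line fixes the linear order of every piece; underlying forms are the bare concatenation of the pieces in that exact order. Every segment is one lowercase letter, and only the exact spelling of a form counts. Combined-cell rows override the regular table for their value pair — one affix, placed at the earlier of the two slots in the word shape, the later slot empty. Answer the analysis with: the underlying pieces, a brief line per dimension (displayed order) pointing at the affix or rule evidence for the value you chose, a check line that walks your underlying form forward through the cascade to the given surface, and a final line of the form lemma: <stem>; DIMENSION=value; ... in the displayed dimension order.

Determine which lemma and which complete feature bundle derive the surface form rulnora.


underlying: ru-ulno-r-a
KEL=ib - signalled by the affix ru-
RANK=em - signalled by the affix -r
CLASS=fe - signalled by the affix -a
check: ruulnora -> rulnora
lemma: ulno; KEL=ib; RANK=em; CLASS=fe


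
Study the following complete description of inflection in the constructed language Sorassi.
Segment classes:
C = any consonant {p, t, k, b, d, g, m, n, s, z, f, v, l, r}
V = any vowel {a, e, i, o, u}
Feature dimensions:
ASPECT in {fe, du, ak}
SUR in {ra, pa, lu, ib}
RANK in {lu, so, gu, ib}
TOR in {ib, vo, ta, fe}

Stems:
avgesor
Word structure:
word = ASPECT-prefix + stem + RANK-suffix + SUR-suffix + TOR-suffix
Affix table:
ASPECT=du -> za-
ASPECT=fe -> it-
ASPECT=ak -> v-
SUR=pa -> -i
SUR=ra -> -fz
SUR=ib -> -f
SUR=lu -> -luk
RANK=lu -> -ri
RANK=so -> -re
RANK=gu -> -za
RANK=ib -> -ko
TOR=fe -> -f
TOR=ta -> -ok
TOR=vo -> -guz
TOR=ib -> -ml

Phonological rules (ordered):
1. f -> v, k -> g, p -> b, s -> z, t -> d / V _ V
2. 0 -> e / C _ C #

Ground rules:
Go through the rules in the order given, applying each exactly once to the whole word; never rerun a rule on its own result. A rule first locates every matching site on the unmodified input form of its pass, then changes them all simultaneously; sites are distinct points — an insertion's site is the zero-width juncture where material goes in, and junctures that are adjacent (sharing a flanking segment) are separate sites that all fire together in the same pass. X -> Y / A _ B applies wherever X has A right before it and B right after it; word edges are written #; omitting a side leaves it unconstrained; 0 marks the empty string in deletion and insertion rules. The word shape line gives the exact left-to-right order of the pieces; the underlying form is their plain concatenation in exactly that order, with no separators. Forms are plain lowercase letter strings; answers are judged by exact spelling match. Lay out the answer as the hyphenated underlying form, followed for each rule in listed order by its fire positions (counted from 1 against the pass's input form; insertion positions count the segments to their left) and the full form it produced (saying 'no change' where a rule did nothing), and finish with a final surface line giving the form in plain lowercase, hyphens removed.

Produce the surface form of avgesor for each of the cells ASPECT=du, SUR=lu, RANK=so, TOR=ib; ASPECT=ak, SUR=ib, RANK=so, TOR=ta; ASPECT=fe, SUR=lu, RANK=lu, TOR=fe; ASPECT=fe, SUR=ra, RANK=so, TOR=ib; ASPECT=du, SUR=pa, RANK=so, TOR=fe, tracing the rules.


cell ASPECT=du, SUR=lu, RANK=so, TOR=ib:
underlying: za-avgesor-re-luk-ml
1. f -> v, k -> g, p -> b, s -> z, t -> d / V _ V: fires at position(s) 7: zaavgezorrelukml
2. 0 -> e / C _ C #: inserts after position(s) 15: zaavgezorrelukmel
surface: zaavgezorrelukmel

cell ASPECT=ak, SUR=ib, RANK=so, TOR=ta:
underlying: v-avgesor-re-f-ok
1. f -> v, k -> g, p -> b, s -> z, t -> d / V _ V: fires at position(s) 6, 11: vavgezorrevok
2. 0 -> e / C _ C #: no change
surface: vavgezorrevok

cell ASPECT=fe, SUR=lu, RANK=lu, TOR=fe:
underlying: it-avgesor-ri-luk-f
1. f -> v, k -> g, p -> b, s -> z, t -> d / V _ V: fires at position(s) 2, 7: idavgezorrilukf
2. 0 -> e / C _ C #: inserts after position(s) 14: idavgezorrilukef
surface: idavgezorrilukef

cell ASPECT=fe, SUR=ra, RANK=so, TOR=ib:
underlying: it-avgesor-re-fz-ml
1. f -> v, k -> g, p -> b, s -> z, t -> d / V _ V: fires at position(s) 2, 7: idavgezorrefzml
2. 0 -> e / C _ C #: inserts after position(s) 14: idavgezorrefzmel
surface: idavgezorrefzmel

cell ASPECT=du, SUR=pa, RANK=so, TOR=fe:
underlying: za-avgesor-re-i-f
1. f -> v, k -> g, p -> b, s -> z, t -> d / V _ V: fires at position(s) 7: zaavgezorreif
2. 0 -> e / C _ C #: no change
surface: zaavgezorreif


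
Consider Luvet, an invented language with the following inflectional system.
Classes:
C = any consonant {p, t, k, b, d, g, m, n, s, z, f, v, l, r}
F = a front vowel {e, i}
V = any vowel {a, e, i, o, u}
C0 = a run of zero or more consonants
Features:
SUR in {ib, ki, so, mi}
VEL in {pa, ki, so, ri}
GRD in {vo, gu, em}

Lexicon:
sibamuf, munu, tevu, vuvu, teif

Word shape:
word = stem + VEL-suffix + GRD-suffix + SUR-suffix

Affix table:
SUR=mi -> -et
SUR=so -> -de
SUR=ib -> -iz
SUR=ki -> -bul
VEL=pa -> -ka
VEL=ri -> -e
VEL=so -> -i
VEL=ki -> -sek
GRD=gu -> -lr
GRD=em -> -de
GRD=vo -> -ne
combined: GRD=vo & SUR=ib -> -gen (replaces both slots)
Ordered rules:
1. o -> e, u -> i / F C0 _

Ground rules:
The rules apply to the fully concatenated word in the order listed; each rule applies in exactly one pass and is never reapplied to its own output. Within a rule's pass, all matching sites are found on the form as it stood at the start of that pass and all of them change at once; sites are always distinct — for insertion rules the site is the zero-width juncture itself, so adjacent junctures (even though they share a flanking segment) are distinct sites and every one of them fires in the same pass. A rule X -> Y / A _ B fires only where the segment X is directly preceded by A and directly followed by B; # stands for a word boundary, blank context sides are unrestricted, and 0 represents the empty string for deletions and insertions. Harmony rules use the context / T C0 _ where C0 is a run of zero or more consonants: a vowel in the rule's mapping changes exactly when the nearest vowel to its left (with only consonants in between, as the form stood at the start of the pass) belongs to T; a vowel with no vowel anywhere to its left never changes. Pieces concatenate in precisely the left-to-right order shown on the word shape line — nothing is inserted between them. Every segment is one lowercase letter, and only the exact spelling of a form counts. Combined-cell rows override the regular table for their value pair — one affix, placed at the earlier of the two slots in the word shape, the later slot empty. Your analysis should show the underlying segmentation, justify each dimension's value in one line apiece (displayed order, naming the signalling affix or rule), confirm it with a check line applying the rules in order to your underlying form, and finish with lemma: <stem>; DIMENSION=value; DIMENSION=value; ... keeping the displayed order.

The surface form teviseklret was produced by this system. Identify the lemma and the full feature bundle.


underlying: tevu-sek-lr-et
SUR=mi - signalled by the affix -et
VEL=ki - signalled by the affix -sek
GRD=gu - signalled by the affix -lr
check: tevuseklret -> teviseklret
lemma: tevu; SUR=mi; VEL=ki; GRD=gu
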